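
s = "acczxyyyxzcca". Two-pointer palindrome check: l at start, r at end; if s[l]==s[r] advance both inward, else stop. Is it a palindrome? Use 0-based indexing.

l=0 r=12: 'a'=='a', l++,r--
l=1 r=11: 'c'=='c', l++,r--
l=2 r=10: 'c'=='c', l++,r--
l=3 r=9: 'z'=='z', l++,r--
l=4 r=8: 'x'=='x', l++,r--
l=5 r=7: 'y'=='y', l++,r--

palindrome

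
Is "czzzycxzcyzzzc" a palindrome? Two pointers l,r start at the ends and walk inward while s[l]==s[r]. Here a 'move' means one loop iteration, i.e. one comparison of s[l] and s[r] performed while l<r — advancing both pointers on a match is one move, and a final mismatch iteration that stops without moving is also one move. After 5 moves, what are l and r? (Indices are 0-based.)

l=5, r=8

l=0 r=13: 'c'=='c', l++,r--
l=1 r=12: 'z'=='z', l++,r--
l=2 r=11: 'z'=='z', l++,r--
l=3 r=10: 'z'=='z', l++,r--
l=4 r=9: 'y'=='y', l++,r--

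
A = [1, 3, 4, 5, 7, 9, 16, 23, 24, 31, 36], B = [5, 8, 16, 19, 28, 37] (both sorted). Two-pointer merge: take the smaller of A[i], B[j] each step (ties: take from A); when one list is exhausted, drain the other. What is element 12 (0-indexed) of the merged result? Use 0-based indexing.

merged[12] = 24

[i=0,j=0] A[i]=1<=B[j]=5 take 1 → i++
[i=1,j=0] A[i]=3<=B[j]=5 take 3 → i++
[i=2,j=0] A[i]=4<=B[j]=5 take 4 → i++
[i=3,j=0] A[i]=5<=B[j]=5 take 5 → i++
[i=4,j=0] A[i]=7>B[j]=5 take 5 → j++
[i=4,j=1] A[i]=7<=B[j]=8 take 7 → i++
[i=5,j=1] A[i]=9>B[j]=8 take 8 → j++
[i=5,j=2] A[i]=9<=B[j]=16 take 9 → i++
[i=6,j=2] A[i]=16<=B[j]=16 take 16 → i++
[i=7,j=2] A[i]=23>B[j]=16 take 16 → j++
[i=7,j=3] A[i]=23>B[j]=19 take 19 → j++
[i=7,j=4] A[i]=23<=B[j]=28 take 23 → i++
[i=8,j=4] A[i]=24<=B[j]=28 take 24 → i++
[i=9,j=4] A[i]=31>B[j]=28 take 28 → j++
[i=9,j=5] A[i]=31<=B[j]=37 take 31 → i++
[i=10,j=5] A[i]=36<=B[j]=37 take 36 → i++
[i=11,j=5] A done, take B[j]=37 → j++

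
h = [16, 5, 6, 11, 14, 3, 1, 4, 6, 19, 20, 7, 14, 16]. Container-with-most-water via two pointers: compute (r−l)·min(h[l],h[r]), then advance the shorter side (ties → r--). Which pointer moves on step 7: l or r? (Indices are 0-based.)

l

[0,13] min(16,16)*13=208 best=208 * → r--
[0,12] min(16,14)*12=168 best=208 → r--
[0,11] min(16,7)*11=77 best=208 → r--
[0,10] min(16,20)*10=160 best=208 → l++
[1,10] min(5,20)*9=45 best=208 → l++
[2,10] min(6,20)*8=48 best=208 → l++
[3,10] min(11,20)*7=77 best=208 → l++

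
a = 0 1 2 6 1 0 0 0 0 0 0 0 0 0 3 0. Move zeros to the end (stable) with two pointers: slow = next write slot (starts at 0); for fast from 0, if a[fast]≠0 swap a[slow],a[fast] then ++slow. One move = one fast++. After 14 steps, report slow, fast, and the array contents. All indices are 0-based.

slow=0 fast=0: a[fast]=0, fast++
slow=0 fast=1: a[fast]=1≠0 swap→a[0]=1, slow++,fast++
slow=1 fast=2: a[fast]=2≠0 swap→a[1]=2, slow++,fast++
slow=2 fast=3: a[fast]=6≠0 swap→a[2]=6, slow++,fast++
slow=3 fast=4: a[fast]=1≠0 swap→a[3]=1, slow++,fast++
slow=4 fast=5: a[fast]=0, fast++
slow=4 fast=6: a[fast]=0, fast++
slow=4 fast=7: a[fast]=0, fast++
slow=4 fast=8: a[fast]=0, fast++
slow=4 fast=9: a[fast]=0, fast++
slow=4 fast=10: a[fast]=0, fast++
slow=4 fast=11: a[fast]=0, fast++
slow=4 fast=12: a[fast]=0, fast++
slow=4 fast=13: a[fast]=0, fast++

slow=4, fast=14, a=[1, 2, 6, 1, 0, 0, 0, 0, 0, 0, 0, 0, 0, 0, 3, 0]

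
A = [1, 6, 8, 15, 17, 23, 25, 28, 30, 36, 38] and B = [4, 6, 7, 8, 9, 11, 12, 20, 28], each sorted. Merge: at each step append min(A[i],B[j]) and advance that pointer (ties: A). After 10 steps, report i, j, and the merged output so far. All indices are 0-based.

i=3, j=7, merged so far=[1, 4, 6, 6, 7, 8, 8, 9, 11, 12]

[i=0,j=0] A[i]=1<=B[j]=4 take 1 → i++
[i=1,j=0] A[i]=6>B[j]=4 take 4 → j++
[i=1,j=1] A[i]=6<=B[j]=6 take 6 → i++
[i=2,j=1] A[i]=8>B[j]=6 take 6 → j++
[i=2,j=2] A[i]=8>B[j]=7 take 7 → j++
[i=2,j=3] A[i]=8<=B[j]=8 take 8 → i++
[i=3,j=3] A[i]=15>B[j]=8 take 8 → j++
[i=3,j=4] A[i]=15>B[j]=9 take 9 → j++
[i=3,j=5] A[i]=15>B[j]=11 take 11 → j++
[i=3,j=6] A[i]=15>B[j]=12 take 12 → j++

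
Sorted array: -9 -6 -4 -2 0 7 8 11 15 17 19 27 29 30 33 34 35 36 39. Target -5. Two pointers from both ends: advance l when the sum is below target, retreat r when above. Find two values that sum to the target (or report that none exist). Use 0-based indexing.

l=0 r=18: -9+39=30 >-5, r--
l=0 r=17: -9+36=27 >-5, r--
l=0 r=16: -9+35=26 >-5, r--
l=0 r=15: -9+34=25 >-5, r--
l=0 r=14: -9+33=24 >-5, r--
l=0 r=13: -9+30=21 >-5, r--
l=0 r=12: -9+29=20 >-5, r--
l=0 r=11: -9+27=18 >-5, r--
l=0 r=10: -9+19=10 >-5, r--
l=0 r=9: -9+17=8 >-5, r--
l=0 r=8: -9+15=6 >-5, r--
l=0 r=7: -9+11=2 >-5, r--
l=0 r=6: -9+8=-1 >-5, r--
l=0 r=5: -9+7=-2 >-5, r--
l=0 r=4: -9+0=-9 <-5, l++
l=1 r=4: -6+0=-6 <-5, l++
l=2 r=4: -4+0=-4 >-5, r--
l=2 r=3: -4+-2=-6 <-5, l++

no pair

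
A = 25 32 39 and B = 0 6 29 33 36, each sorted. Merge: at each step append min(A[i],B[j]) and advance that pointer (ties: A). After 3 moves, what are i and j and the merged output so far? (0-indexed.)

[i=0,j=0] A[i]=25>B[j]=0 take 0 → j++
[i=0,j=1] A[i]=25>B[j]=6 take 6 → j++
[i=0,j=2] A[i]=25<=B[j]=29 take 25 → i++

i=1, j=2, merged so far=[0, 6, 25]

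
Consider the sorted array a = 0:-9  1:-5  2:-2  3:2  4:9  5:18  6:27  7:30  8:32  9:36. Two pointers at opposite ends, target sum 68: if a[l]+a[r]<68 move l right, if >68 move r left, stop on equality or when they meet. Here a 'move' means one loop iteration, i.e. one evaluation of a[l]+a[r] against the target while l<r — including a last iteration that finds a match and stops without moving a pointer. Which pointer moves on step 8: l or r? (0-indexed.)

l

[0,9] -9+36=27 <68 → l++
[1,9] -5+36=31 <68 → l++
[2,9] -2+36=34 <68 → l++
[3,9] 2+36=38 <68 → l++
[4,9] 9+36=45 <68 → l++
[5,9] 18+36=54 <68 → l++
[6,9] 27+36=63 <68 → l++
[7,9] 30+36=66 <68 → l++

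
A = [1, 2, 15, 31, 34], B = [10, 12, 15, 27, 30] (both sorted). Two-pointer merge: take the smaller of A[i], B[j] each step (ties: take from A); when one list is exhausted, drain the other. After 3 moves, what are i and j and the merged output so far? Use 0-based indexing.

i=2, j=1, merged so far=[1, 2, 10]

i=0 j=0: A[i]=1<=B[j]=10 take 1, i++
i=1 j=0: A[i]=2<=B[j]=10 take 2, i++
i=2 j=0: A[i]=15>B[j]=10 take 10, j++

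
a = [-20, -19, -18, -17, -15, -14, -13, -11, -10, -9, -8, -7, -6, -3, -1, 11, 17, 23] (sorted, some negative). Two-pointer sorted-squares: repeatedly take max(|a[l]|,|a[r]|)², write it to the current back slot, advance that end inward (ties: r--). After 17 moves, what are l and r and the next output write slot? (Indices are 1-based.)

[1,18] |-20|<=|23| out[18]=529 → r--
[1,17] |-20|>|17| out[17]=400 → l++
[2,17] |-19|>|17| out[16]=361 → l++
[3,17] |-18|>|17| out[15]=324 → l++
[4,17] |-17|<=|17| out[14]=289 → r--
[4,16] |-17|>|11| out[13]=289 → l++
[5,16] |-15|>|11| out[12]=225 → l++
[6,16] |-14|>|11| out[11]=196 → l++
[7,16] |-13|>|11| out[10]=169 → l++
[8,16] |-11|<=|11| out[9]=121 → r--
[8,15] |-11|>|-1| out[8]=121 → l++
[9,15] |-10|>|-1| out[7]=100 → l++
[10,15] |-9|>|-1| out[6]=81 → l++
[11,15] |-8|>|-1| out[5]=64 → l++
[12,15] |-7|>|-1| out[4]=49 → l++
[13,15] |-6|>|-1| out[3]=36 → l++
[14,15] |-3|>|-1| out[2]=9 → l++

l=15, r=15, next write slot=1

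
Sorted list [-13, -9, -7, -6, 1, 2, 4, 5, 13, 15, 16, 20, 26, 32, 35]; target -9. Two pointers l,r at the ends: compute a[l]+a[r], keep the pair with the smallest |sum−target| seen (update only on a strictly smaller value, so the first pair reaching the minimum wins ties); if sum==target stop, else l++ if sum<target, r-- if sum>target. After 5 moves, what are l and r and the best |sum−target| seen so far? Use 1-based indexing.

[1,15] -13+35=22 d=31 * → r--
[1,14] -13+32=19 d=28 * → r--
[1,13] -13+26=13 d=22 * → r--
[1,12] -13+20=7 d=16 * → r--
[1,11] -13+16=3 d=12 * → r--

l=1, r=10, best |Δ|=12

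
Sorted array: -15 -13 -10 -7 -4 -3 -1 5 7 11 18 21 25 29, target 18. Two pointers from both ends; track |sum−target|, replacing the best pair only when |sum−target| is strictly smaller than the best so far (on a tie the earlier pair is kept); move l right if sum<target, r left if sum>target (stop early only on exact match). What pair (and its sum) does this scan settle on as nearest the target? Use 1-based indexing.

l=1 r=14: -15+29=14 d=4 *, l++
l=2 r=14: -13+29=16 d=2 *, l++
l=3 r=14: -10+29=19 d=1 *, r--
l=3 r=13: -10+25=15 d=3, l++
l=4 r=13: -7+25=18 d=0 *, stop

pair (-7, 25) with sum 18 (|Δ|=0)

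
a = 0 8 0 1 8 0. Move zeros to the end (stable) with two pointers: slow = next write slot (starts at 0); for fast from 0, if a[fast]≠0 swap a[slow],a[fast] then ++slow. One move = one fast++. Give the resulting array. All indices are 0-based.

slow=0 fast=0: a[fast]=0, fast++
slow=0 fast=1: a[fast]=8≠0 swap→a[0]=8, slow++,fast++
slow=1 fast=2: a[fast]=0, fast++
slow=1 fast=3: a[fast]=1≠0 swap→a[1]=1, slow++,fast++
slow=2 fast=4: a[fast]=8≠0 swap→a[2]=8, slow++,fast++
slow=3 fast=5: a[fast]=0, fast++

[8, 1, 8, 0, 0, 0]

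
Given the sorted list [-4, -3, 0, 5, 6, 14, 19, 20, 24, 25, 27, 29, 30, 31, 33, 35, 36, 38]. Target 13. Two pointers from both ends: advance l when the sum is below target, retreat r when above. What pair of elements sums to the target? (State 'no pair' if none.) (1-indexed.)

[1,18] -4+38=34 >13 → r--
[1,17] -4+36=32 >13 → r--
[1,16] -4+35=31 >13 → r--
[1,15] -4+33=29 >13 → r--
[1,14] -4+31=27 >13 → r--
[1,13] -4+30=26 >13 → r--
[1,12] -4+29=25 >13 → r--
[1,11] -4+27=23 >13 → r--
[1,10] -4+25=21 >13 → r--
[1,9] -4+24=20 >13 → r--
[1,8] -4+20=16 >13 → r--
[1,7] -4+19=15 >13 → r--
[1,6] -4+14=10 <13 → l++
[2,6] -3+14=11 <13 → l++
[3,6] 0+14=14 >13 → r--
[3,5] 0+6=6 <13 → l++
[4,5] 5+6=11 <13 → l++

no pair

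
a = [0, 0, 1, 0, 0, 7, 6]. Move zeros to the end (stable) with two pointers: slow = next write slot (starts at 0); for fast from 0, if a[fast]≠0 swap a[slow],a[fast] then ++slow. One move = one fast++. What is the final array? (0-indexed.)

(s=0,f=0) a[fast]=0 → fast++
(s=0,f=1) a[fast]=0 → fast++
(s=0,f=2) a[fast]=1≠0 swap→a[0]=1 → slow++,fast++
(s=1,f=3) a[fast]=0 → fast++
(s=1,f=4) a[fast]=0 → fast++
(s=1,f=5) a[fast]=7≠0 swap→a[1]=7 → slow++,fast++
(s=2,f=6) a[fast]=6≠0 swap→a[2]=6 → slow++,fast++

[1, 7, 6, 0, 0, 0, 0]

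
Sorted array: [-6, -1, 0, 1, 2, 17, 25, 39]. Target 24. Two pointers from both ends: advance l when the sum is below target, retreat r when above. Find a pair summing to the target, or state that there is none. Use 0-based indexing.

(-1, 25)

l=0 r=7: -6+39=33 >24, r--
l=0 r=6: -6+25=19 <24, l++
l=1 r=6: -1+25=24, found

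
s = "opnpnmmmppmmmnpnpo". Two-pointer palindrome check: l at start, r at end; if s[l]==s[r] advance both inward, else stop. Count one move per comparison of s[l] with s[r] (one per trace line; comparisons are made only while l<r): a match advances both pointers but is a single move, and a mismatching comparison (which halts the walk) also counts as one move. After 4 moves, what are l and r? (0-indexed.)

l=0 r=17: 'o'=='o', l++,r--
l=1 r=16: 'p'=='p', l++,r--
l=2 r=15: 'n'=='n', l++,r--
l=3 r=14: 'p'=='p', l++,r--

l=4, r=13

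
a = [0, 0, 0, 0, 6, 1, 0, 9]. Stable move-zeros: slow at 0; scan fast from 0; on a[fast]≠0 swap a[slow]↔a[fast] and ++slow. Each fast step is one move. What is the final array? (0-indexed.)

slow=0 fast=0: a[fast]=0, fast++
slow=0 fast=1: a[fast]=0, fast++
slow=0 fast=2: a[fast]=0, fast++
slow=0 fast=3: a[fast]=0, fast++
slow=0 fast=4: a[fast]=6≠0 swap→a[0]=6, slow++,fast++
slow=1 fast=5: a[fast]=1≠0 swap→a[1]=1, slow++,fast++
slow=2 fast=6: a[fast]=0, fast++
slow=2 fast=7: a[fast]=9≠0 swap→a[2]=9, slow++,fast++

[6, 1, 9, 0, 0, 0, 0, 0]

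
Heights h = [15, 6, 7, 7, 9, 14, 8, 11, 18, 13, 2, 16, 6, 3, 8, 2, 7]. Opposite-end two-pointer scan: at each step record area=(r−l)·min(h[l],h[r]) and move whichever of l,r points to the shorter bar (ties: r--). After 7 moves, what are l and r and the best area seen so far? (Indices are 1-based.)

[1,17] min(15,7)*16=112 best=112 * → r--
[1,16] min(15,2)*15=30 best=112 → r--
[1,15] min(15,8)*14=112 best=112 → r--
[1,14] min(15,3)*13=39 best=112 → r--
[1,13] min(15,6)*12=72 best=112 → r--
[1,12] min(15,16)*11=165 best=165 * → l++
[2,12] min(6,16)*10=60 best=165 → l++

l=3, r=12, best area=165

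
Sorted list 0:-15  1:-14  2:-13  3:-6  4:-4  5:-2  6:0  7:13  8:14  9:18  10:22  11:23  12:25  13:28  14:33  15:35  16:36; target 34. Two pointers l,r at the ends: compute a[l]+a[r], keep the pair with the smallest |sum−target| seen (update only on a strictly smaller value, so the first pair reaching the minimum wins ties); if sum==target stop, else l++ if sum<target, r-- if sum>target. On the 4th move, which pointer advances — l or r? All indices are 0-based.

[0,16] -15+36=21 d=13 * → l++
[1,16] -14+36=22 d=12 * → l++
[2,16] -13+36=23 d=11 * → l++
[3,16] -6+36=30 d=4 * → l++

l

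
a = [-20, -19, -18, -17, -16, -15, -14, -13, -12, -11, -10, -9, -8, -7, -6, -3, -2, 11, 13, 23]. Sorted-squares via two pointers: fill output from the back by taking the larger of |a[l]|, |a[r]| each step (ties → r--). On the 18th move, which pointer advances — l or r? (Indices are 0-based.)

[0,19] |-20|<=|23| out[19]=529 → r--
[0,18] |-20|>|13| out[18]=400 → l++
[1,18] |-19|>|13| out[17]=361 → l++
[2,18] |-18|>|13| out[16]=324 → l++
[3,18] |-17|>|13| out[15]=289 → l++
[4,18] |-16|>|13| out[14]=256 → l++
[5,18] |-15|>|13| out[13]=225 → l++
[6,18] |-14|>|13| out[12]=196 → l++
[7,18] |-13|<=|13| out[11]=169 → r--
[7,17] |-13|>|11| out[10]=169 → l++
[8,17] |-12|>|11| out[9]=144 → l++
[9,17] |-11|<=|11| out[8]=121 → r--
[9,16] |-11|>|-2| out[7]=121 → l++
[10,16] |-10|>|-2| out[6]=100 → l++
[11,16] |-9|>|-2| out[5]=81 → l++
[12,16] |-8|>|-2| out[4]=64 → l++
[13,16] |-7|>|-2| out[3]=49 → l++
[14,16] |-6|>|-2| out[2]=36 → l++

l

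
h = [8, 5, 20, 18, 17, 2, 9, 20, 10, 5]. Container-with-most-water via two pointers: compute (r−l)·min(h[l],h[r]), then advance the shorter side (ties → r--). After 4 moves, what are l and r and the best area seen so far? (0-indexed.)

[0,9] min(8,5)*9=45 best=45 * → r--
[0,8] min(8,10)*8=64 best=64 * → l++
[1,8] min(5,10)*7=35 best=64 → l++
[2,8] min(20,10)*6=60 best=64 → r--

l=2, r=7, best area=64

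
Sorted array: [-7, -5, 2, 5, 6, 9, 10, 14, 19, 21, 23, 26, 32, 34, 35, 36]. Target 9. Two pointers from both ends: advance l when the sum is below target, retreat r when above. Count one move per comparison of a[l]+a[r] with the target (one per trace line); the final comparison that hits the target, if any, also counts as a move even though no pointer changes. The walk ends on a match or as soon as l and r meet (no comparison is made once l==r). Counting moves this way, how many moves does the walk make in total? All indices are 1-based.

l=1 r=16: -7+36=29 >9, r--
l=1 r=15: -7+35=28 >9, r--
l=1 r=14: -7+34=27 >9, r--
l=1 r=13: -7+32=25 >9, r--
l=1 r=12: -7+26=19 >9, r--
l=1 r=11: -7+23=16 >9, r--
l=1 r=10: -7+21=14 >9, r--
l=1 r=9: -7+19=12 >9, r--
l=1 r=8: -7+14=7 <9, l++
l=2 r=8: -5+14=9, found

10 moves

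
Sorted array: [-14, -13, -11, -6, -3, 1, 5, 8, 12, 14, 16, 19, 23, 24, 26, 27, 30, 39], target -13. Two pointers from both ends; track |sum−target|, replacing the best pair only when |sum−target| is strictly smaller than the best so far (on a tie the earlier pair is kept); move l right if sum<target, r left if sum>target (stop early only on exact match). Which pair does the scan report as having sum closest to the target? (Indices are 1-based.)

pair (-14, 1) with sum -13 (|Δ|=0)

[1,18] -14+39=25 d=38 * → r--
[1,17] -14+30=16 d=29 * → r--
[1,16] -14+27=13 d=26 * → r--
[1,15] -14+26=12 d=25 * → r--
[1,14] -14+24=10 d=23 * → r--
[1,13] -14+23=9 d=22 * → r--
[1,12] -14+19=5 d=18 * → r--
[1,11] -14+16=2 d=15 * → r--
[1,10] -14+14=0 d=13 * → r--
[1,9] -14+12=-2 d=11 * → r--
[1,8] -14+8=-6 d=7 * → r--
[1,7] -14+5=-9 d=4 * → r--
[1,6] -14+1=-13 d=0 * → stop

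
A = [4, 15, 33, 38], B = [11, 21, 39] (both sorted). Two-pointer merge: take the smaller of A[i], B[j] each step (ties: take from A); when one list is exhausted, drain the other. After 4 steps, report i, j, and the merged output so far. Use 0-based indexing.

i=2, j=2, merged so far=[4, 11, 15, 21]

i=0 j=0: A[i]=4<=B[j]=11 take 4, i++
i=1 j=0: A[i]=15>B[j]=11 take 11, j++
i=1 j=1: A[i]=15<=B[j]=21 take 15, i++
i=2 j=1: A[i]=33>B[j]=21 take 21, j++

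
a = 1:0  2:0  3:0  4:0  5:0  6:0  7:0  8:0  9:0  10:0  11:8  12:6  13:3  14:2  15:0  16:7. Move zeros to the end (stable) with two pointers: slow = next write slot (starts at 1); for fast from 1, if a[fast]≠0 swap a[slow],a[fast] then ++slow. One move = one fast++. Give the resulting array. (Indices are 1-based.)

[8, 6, 3, 2, 7, 0, 0, 0, 0, 0, 0, 0, 0, 0, 0, 0]

(s=1,f=1) a[fast]=0 → fast++
(s=1,f=2) a[fast]=0 → fast++
(s=1,f=3) a[fast]=0 → fast++
(s=1,f=4) a[fast]=0 → fast++
(s=1,f=5) a[fast]=0 → fast++
(s=1,f=6) a[fast]=0 → fast++
(s=1,f=7) a[fast]=0 → fast++
(s=1,f=8) a[fast]=0 → fast++
(s=1,f=9) a[fast]=0 → fast++
(s=1,f=10) a[fast]=0 → fast++
(s=1,f=11) a[fast]=8≠0 swap→a[1]=8 → slow++,fast++
(s=2,f=12) a[fast]=6≠0 swap→a[2]=6 → slow++,fast++
(s=3,f=13) a[fast]=3≠0 swap→a[3]=3 → slow++,fast++
(s=4,f=14) a[fast]=2≠0 swap→a[4]=2 → slow++,fast++
(s=5,f=15) a[fast]=0 → fast++
(s=5,f=16) a[fast]=7≠0 swap→a[5]=7 → slow++,fast++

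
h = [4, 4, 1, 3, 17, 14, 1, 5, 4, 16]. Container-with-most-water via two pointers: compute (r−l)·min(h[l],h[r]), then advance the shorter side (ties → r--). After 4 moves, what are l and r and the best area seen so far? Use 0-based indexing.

l=4, r=9, best area=36

[0,9] min(4,16)*9=36 best=36 * → l++
[1,9] min(4,16)*8=32 best=36 → l++
[2,9] min(1,16)*7=7 best=36 → l++
[3,9] min(3,16)*6=18 best=36 → l++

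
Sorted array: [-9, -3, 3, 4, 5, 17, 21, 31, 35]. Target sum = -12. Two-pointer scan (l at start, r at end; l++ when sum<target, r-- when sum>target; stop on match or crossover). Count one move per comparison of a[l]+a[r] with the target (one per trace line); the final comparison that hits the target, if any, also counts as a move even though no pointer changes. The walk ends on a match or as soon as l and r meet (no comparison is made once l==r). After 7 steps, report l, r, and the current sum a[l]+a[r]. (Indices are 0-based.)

l=0, r=1, sum=-12

[0,8] -9+35=26 >-12 → r--
[0,7] -9+31=22 >-12 → r--
[0,6] -9+21=12 >-12 → r--
[0,5] -9+17=8 >-12 → r--
[0,4] -9+5=-4 >-12 → r--
[0,3] -9+4=-5 >-12 → r--
[0,2] -9+3=-6 >-12 → r--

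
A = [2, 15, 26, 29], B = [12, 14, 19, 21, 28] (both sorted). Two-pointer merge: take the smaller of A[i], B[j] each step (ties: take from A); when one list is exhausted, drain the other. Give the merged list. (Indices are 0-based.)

[2, 12, 14, 15, 19, 21, 26, 28, 29]

i=0 j=0: A[i]=2<=B[j]=12 take 2, i++
i=1 j=0: A[i]=15>B[j]=12 take 12, j++
i=1 j=1: A[i]=15>B[j]=14 take 14, j++
i=1 j=2: A[i]=15<=B[j]=19 take 15, i++
i=2 j=2: A[i]=26>B[j]=19 take 19, j++
i=2 j=3: A[i]=26>B[j]=21 take 21, j++
i=2 j=4: A[i]=26<=B[j]=28 take 26, i++
i=3 j=4: A[i]=29>B[j]=28 take 28, j++
i=3 j=5: B done, take A[i]=29, i++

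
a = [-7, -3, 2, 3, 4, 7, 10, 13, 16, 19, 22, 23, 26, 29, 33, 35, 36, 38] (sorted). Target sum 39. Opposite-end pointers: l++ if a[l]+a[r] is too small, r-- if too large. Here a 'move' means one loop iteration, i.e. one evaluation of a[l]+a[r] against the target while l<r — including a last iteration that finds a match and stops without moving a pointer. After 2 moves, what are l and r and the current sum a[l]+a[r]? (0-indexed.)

l=2, r=17, sum=40

[0,17] -7+38=31 <39 → l++
[1,17] -3+38=35 <39 → l++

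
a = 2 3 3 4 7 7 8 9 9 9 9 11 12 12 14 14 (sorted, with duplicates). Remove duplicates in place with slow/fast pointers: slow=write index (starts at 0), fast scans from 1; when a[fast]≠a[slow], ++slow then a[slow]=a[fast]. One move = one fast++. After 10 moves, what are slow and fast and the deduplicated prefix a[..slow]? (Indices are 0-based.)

(s=0,f=1) a[fast]=3≠a[slow]=2 write a[1]=3 → slow++,fast++
(s=1,f=2) a[fast]=3=a[slow] dup → fast++
(s=1,f=3) a[fast]=4≠a[slow]=3 write a[2]=4 → slow++,fast++
(s=2,f=4) a[fast]=7≠a[slow]=4 write a[3]=7 → slow++,fast++
(s=3,f=5) a[fast]=7=a[slow] dup → fast++
(s=3,f=6) a[fast]=8≠a[slow]=7 write a[4]=8 → slow++,fast++
(s=4,f=7) a[fast]=9≠a[slow]=8 write a[5]=9 → slow++,fast++
(s=5,f=8) a[fast]=9=a[slow] dup → fast++
(s=5,f=9) a[fast]=9=a[slow] dup → fast++
(s=5,f=10) a[fast]=9=a[slow] dup → fast++

slow=5, fast=11, prefix=[2, 3, 4, 7, 8, 9]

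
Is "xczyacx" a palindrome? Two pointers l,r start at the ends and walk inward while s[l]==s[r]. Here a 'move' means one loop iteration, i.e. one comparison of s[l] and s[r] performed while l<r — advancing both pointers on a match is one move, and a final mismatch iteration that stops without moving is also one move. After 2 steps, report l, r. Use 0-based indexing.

l=0 r=6: 'x'=='x', l++,r--
l=1 r=5: 'c'=='c', l++,r--

l=2, r=4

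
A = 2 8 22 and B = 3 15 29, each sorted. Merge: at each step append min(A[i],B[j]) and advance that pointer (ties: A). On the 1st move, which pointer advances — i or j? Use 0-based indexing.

[i=0,j=0] A[i]=2<=B[j]=3 take 2 → i++

i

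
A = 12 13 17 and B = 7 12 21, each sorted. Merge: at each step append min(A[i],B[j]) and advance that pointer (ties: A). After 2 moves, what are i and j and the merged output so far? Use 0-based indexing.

i=1, j=1, merged so far=[7, 12]

i=0 j=0: A[i]=12>B[j]=7 take 7, j++
i=0 j=1: A[i]=12<=B[j]=12 take 12, i++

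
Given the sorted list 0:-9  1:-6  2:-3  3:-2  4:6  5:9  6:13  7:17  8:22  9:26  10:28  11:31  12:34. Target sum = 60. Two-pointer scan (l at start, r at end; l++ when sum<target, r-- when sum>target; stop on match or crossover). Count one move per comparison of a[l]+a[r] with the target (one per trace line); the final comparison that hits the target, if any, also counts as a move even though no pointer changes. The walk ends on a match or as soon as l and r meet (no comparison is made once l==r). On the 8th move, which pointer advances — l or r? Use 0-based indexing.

l=0 r=12: -9+34=25 <60, l++
l=1 r=12: -6+34=28 <60, l++
l=2 r=12: -3+34=31 <60, l++
l=3 r=12: -2+34=32 <60, l++
l=4 r=12: 6+34=40 <60, l++
l=5 r=12: 9+34=43 <60, l++
l=6 r=12: 13+34=47 <60, l++
l=7 r=12: 17+34=51 <60, l++

l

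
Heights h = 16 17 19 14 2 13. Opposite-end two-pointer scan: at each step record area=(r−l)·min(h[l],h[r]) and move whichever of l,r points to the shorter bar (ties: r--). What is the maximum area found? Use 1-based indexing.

l=1 r=6: min(16,13)*5=65 best=65 *, r--
l=1 r=5: min(16,2)*4=8 best=65, r--
l=1 r=4: min(16,14)*3=42 best=65, r--
l=1 r=3: min(16,19)*2=32 best=65, l++
l=2 r=3: min(17,19)*1=17 best=65, l++

max area = 65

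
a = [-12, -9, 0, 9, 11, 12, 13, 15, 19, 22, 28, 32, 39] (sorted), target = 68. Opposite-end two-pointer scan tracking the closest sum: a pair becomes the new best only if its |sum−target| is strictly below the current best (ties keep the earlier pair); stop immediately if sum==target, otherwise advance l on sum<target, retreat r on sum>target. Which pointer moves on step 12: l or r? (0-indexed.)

[0,12] -12+39=27 d=41 * → l++
[1,12] -9+39=30 d=38 * → l++
[2,12] 0+39=39 d=29 * → l++
[3,12] 9+39=48 d=20 * → l++
[4,12] 11+39=50 d=18 * → l++
[5,12] 12+39=51 d=17 * → l++
[6,12] 13+39=52 d=16 * → l++
[7,12] 15+39=54 d=14 * → l++
[8,12] 19+39=58 d=10 * → l++
[9,12] 22+39=61 d=7 * → l++
[10,12] 28+39=67 d=1 * → l++
[11,12] 32+39=71 d=3 → r--

r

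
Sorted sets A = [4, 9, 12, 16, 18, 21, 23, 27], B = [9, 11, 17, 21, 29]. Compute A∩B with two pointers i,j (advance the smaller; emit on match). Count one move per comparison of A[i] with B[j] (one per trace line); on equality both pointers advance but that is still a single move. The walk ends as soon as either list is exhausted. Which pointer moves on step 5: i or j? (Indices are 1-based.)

i

[i=1,j=1] 4<9 → i++
[i=2,j=1] 9==9 emit → i++,j++
[i=3,j=2] 12>11 → j++
[i=3,j=3] 12<17 → i++
[i=4,j=3] 16<17 → i++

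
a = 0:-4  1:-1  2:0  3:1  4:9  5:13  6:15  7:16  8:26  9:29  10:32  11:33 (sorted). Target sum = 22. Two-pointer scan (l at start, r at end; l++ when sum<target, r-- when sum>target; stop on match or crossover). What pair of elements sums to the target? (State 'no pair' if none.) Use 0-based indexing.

(-4, 26)

l=0 r=11: -4+33=29 >22, r--
l=0 r=10: -4+32=28 >22, r--
l=0 r=9: -4+29=25 >22, r--
l=0 r=8: -4+26=22, found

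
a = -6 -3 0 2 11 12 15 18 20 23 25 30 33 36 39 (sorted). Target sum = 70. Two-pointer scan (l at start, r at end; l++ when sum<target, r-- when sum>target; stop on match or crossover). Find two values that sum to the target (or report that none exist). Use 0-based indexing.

l=0 r=14: -6+39=33 <70, l++
l=1 r=14: -3+39=36 <70, l++
l=2 r=14: 0+39=39 <70, l++
l=3 r=14: 2+39=41 <70, l++
l=4 r=14: 11+39=50 <70, l++
l=5 r=14: 12+39=51 <70, l++
l=6 r=14: 15+39=54 <70, l++
l=7 r=14: 18+39=57 <70, l++
l=8 r=14: 20+39=59 <70, l++
l=9 r=14: 23+39=62 <70, l++
l=10 r=14: 25+39=64 <70, l++
l=11 r=14: 30+39=69 <70, l++
l=12 r=14: 33+39=72 >70, r--
l=12 r=13: 33+36=69 <70, l++

no pair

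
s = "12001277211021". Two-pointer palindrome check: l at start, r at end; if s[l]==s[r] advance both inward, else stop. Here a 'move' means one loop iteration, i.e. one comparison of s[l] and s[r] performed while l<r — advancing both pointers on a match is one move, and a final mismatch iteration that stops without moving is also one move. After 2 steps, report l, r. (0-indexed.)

l=0 r=13: '1'=='1', l++,r--
l=1 r=12: '2'=='2', l++,r--

l=2, r=11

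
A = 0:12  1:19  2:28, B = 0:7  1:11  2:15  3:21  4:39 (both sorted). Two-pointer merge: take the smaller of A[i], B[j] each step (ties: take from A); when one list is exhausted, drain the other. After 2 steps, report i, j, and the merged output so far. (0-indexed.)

[i=0,j=0] A[i]=12>B[j]=7 take 7 → j++
[i=0,j=1] A[i]=12>B[j]=11 take 11 → j++

i=0, j=2, merged so far=[7, 11]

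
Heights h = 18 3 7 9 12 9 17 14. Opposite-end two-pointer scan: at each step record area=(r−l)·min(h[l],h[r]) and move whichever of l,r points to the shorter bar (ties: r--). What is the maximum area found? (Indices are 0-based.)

max area = 102

[0,7] min(18,14)*7=98 best=98 * → r--
[0,6] min(18,17)*6=102 best=102 * → r--
[0,5] min(18,9)*5=45 best=102 → r--
[0,4] min(18,12)*4=48 best=102 → r--
[0,3] min(18,9)*3=27 best=102 → r--
[0,2] min(18,7)*2=14 best=102 → r--
[0,1] min(18,3)*1=3 best=102 → r--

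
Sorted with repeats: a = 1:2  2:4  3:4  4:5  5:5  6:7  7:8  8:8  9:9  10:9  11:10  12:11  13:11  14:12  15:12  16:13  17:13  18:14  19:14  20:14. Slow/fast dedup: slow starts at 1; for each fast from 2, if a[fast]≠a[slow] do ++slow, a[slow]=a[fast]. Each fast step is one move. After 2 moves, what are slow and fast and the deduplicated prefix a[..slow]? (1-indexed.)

(s=1,f=2) a[fast]=4≠a[slow]=2 write a[2]=4 → slow++,fast++
(s=2,f=3) a[fast]=4=a[slow] dup → fast++

slow=2, fast=4, prefix=[2, 4]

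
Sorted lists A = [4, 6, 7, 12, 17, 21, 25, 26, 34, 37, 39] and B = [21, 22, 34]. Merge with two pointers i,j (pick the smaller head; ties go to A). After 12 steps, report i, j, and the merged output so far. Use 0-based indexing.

i=0 j=0: A[i]=4<=B[j]=21 take 4, i++
i=1 j=0: A[i]=6<=B[j]=21 take 6, i++
i=2 j=0: A[i]=7<=B[j]=21 take 7, i++
i=3 j=0: A[i]=12<=B[j]=21 take 12, i++
i=4 j=0: A[i]=17<=B[j]=21 take 17, i++
i=5 j=0: A[i]=21<=B[j]=21 take 21, i++
i=6 j=0: A[i]=25>B[j]=21 take 21, j++
i=6 j=1: A[i]=25>B[j]=22 take 22, j++
i=6 j=2: A[i]=25<=B[j]=34 take 25, i++
i=7 j=2: A[i]=26<=B[j]=34 take 26, i++
i=8 j=2: A[i]=34<=B[j]=34 take 34, i++
i=9 j=2: A[i]=37>B[j]=34 take 34, j++

i=9, j=3, merged so far=[4, 6, 7, 12, 17, 21, 21, 22, 25, 26, 34, 34]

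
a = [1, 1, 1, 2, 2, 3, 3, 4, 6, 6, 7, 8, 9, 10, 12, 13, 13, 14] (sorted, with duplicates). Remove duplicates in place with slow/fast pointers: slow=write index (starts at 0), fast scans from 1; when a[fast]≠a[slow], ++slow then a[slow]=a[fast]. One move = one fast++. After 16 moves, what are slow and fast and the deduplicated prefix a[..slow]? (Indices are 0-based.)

slow=0 fast=1: a[fast]=1=a[slow] dup, fast++
slow=0 fast=2: a[fast]=1=a[slow] dup, fast++
slow=0 fast=3: a[fast]=2≠a[slow]=1 write a[1]=2, slow++,fast++
slow=1 fast=4: a[fast]=2=a[slow] dup, fast++
slow=1 fast=5: a[fast]=3≠a[slow]=2 write a[2]=3, slow++,fast++
slow=2 fast=6: a[fast]=3=a[slow] dup, fast++
slow=2 fast=7: a[fast]=4≠a[slow]=3 write a[3]=4, slow++,fast++
slow=3 fast=8: a[fast]=6≠a[slow]=4 write a[4]=6, slow++,fast++
slow=4 fast=9: a[fast]=6=a[slow] dup, fast++
slow=4 fast=10: a[fast]=7≠a[slow]=6 write a[5]=7, slow++,fast++
slow=5 fast=11: a[fast]=8≠a[slow]=7 write a[6]=8, slow++,fast++
slow=6 fast=12: a[fast]=9≠a[slow]=8 write a[7]=9, slow++,fast++
slow=7 fast=13: a[fast]=10≠a[slow]=9 write a[8]=10, slow++,fast++
slow=8 fast=14: a[fast]=12≠a[slow]=10 write a[9]=12, slow++,fast++
slow=9 fast=15: a[fast]=13≠a[slow]=12 write a[10]=13, slow++,fast++
slow=10 fast=16: a[fast]=13=a[slow] dup, fast++

slow=10, fast=17, prefix=[1, 2, 3, 4, 6, 7, 8, 9, 10, 12, 13]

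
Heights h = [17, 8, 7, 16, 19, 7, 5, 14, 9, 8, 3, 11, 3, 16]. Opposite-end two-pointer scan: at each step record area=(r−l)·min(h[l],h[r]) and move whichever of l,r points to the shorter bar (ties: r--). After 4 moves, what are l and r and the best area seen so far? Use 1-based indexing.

[1,14] min(17,16)*13=208 best=208 * → r--
[1,13] min(17,3)*12=36 best=208 → r--
[1,12] min(17,11)*11=121 best=208 → r--
[1,11] min(17,3)*10=30 best=208 → r--

l=1, r=10, best area=208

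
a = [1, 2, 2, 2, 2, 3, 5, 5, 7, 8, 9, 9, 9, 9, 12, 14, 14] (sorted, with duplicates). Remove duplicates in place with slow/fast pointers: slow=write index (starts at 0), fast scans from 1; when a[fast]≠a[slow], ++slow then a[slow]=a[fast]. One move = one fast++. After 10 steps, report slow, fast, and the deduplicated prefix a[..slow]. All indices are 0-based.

slow=0 fast=1: a[fast]=2≠a[slow]=1 write a[1]=2, slow++,fast++
slow=1 fast=2: a[fast]=2=a[slow] dup, fast++
slow=1 fast=3: a[fast]=2=a[slow] dup, fast++
slow=1 fast=4: a[fast]=2=a[slow] dup, fast++
slow=1 fast=5: a[fast]=3≠a[slow]=2 write a[2]=3, slow++,fast++
slow=2 fast=6: a[fast]=5≠a[slow]=3 write a[3]=5, slow++,fast++
slow=3 fast=7: a[fast]=5=a[slow] dup, fast++
slow=3 fast=8: a[fast]=7≠a[slow]=5 write a[4]=7, slow++,fast++
slow=4 fast=9: a[fast]=8≠a[slow]=7 write a[5]=8, slow++,fast++
slow=5 fast=10: a[fast]=9≠a[slow]=8 write a[6]=9, slow++,fast++

slow=6, fast=11, prefix=[1, 2, 3, 5, 7, 8, 9]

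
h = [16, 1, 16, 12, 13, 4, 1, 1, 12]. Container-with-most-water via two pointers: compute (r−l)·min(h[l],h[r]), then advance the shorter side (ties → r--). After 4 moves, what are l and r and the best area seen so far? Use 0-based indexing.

[0,8] min(16,12)*8=96 best=96 * → r--
[0,7] min(16,1)*7=7 best=96 → r--
[0,6] min(16,1)*6=6 best=96 → r--
[0,5] min(16,4)*5=20 best=96 → r--

l=0, r=4, best area=96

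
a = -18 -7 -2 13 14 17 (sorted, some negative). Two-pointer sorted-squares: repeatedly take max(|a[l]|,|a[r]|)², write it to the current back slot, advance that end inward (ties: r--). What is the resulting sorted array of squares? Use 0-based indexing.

[4, 49, 169, 196, 289, 324]

l=0 r=5: |-18|>|17| out[5]=324, l++
l=1 r=5: |-7|<=|17| out[4]=289, r--
l=1 r=4: |-7|<=|14| out[3]=196, r--
l=1 r=3: |-7|<=|13| out[2]=169, r--
l=1 r=2: |-7|>|-2| out[1]=49, l++
l=2 r=2: |-2|<=|-2| out[0]=4, r--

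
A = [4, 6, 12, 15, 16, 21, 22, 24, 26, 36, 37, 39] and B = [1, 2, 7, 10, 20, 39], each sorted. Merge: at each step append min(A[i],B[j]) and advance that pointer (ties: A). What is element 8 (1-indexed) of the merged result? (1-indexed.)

i=1 j=1: A[i]=4>B[j]=1 take 1, j++
i=1 j=2: A[i]=4>B[j]=2 take 2, j++
i=1 j=3: A[i]=4<=B[j]=7 take 4, i++
i=2 j=3: A[i]=6<=B[j]=7 take 6, i++
i=3 j=3: A[i]=12>B[j]=7 take 7, j++
i=3 j=4: A[i]=12>B[j]=10 take 10, j++
i=3 j=5: A[i]=12<=B[j]=20 take 12, i++
i=4 j=5: A[i]=15<=B[j]=20 take 15, i++
i=5 j=5: A[i]=16<=B[j]=20 take 16, i++
i=6 j=5: A[i]=21>B[j]=20 take 20, j++
i=6 j=6: A[i]=21<=B[j]=39 take 21, i++
i=7 j=6: A[i]=22<=B[j]=39 take 22, i++
i=8 j=6: A[i]=24<=B[j]=39 take 24, i++
i=9 j=6: A[i]=26<=B[j]=39 take 26, i++
i=10 j=6: A[i]=36<=B[j]=39 take 36, i++
i=11 j=6: A[i]=37<=B[j]=39 take 37, i++
i=12 j=6: A[i]=39<=B[j]=39 take 39, i++
i=13 j=6: A done, take B[j]=39, j++

merged[8] = 15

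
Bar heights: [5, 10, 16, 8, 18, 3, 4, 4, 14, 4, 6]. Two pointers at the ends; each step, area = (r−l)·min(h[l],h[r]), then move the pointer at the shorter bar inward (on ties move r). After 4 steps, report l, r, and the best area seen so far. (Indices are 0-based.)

l=0 r=10: min(5,6)*10=50 best=50 *, l++
l=1 r=10: min(10,6)*9=54 best=54 *, r--
l=1 r=9: min(10,4)*8=32 best=54, r--
l=1 r=8: min(10,14)*7=70 best=70 *, l++

l=2, r=8, best area=70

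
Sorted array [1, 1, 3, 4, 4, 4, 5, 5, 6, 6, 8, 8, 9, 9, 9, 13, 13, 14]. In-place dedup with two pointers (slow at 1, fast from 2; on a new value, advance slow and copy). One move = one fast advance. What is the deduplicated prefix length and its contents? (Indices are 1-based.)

length 9; prefix = [1, 3, 4, 5, 6, 8, 9, 13, 14]

(s=1,f=2) a[fast]=1=a[slow] dup → fast++
(s=1,f=3) a[fast]=3≠a[slow]=1 write a[2]=3 → slow++,fast++
(s=2,f=4) a[fast]=4≠a[slow]=3 write a[3]=4 → slow++,fast++
(s=3,f=5) a[fast]=4=a[slow] dup → fast++
(s=3,f=6) a[fast]=4=a[slow] dup → fast++
(s=3,f=7) a[fast]=5≠a[slow]=4 write a[4]=5 → slow++,fast++
(s=4,f=8) a[fast]=5=a[slow] dup → fast++
(s=4,f=9) a[fast]=6≠a[slow]=5 write a[5]=6 → slow++,fast++
(s=5,f=10) a[fast]=6=a[slow] dup → fast++
(s=5,f=11) a[fast]=8≠a[slow]=6 write a[6]=8 → slow++,fast++
(s=6,f=12) a[fast]=8=a[slow] dup → fast++
(s=6,f=13) a[fast]=9≠a[slow]=8 write a[7]=9 → slow++,fast++
(s=7,f=14) a[fast]=9=a[slow] dup → fast++
(s=7,f=15) a[fast]=9=a[slow] dup → fast++
(s=7,f=16) a[fast]=13≠a[slow]=9 write a[8]=13 → slow++,fast++
(s=8,f=17) a[fast]=13=a[slow] dup → fast++
(s=8,f=18) a[fast]=14≠a[slow]=13 write a[9]=14 → slow++,fast++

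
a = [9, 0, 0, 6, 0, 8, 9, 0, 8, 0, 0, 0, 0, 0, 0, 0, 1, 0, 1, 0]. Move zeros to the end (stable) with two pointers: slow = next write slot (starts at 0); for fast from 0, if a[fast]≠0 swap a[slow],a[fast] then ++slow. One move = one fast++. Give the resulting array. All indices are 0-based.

[9, 6, 8, 9, 8, 1, 1, 0, 0, 0, 0, 0, 0, 0, 0, 0, 0, 0, 0, 0]

(s=0,f=0) a[fast]=9≠0 swap→a[0]=9 → slow++,fast++
(s=1,f=1) a[fast]=0 → fast++
(s=1,f=2) a[fast]=0 → fast++
(s=1,f=3) a[fast]=6≠0 swap→a[1]=6 → slow++,fast++
(s=2,f=4) a[fast]=0 → fast++
(s=2,f=5) a[fast]=8≠0 swap→a[2]=8 → slow++,fast++
(s=3,f=6) a[fast]=9≠0 swap→a[3]=9 → slow++,fast++
(s=4,f=7) a[fast]=0 → fast++
(s=4,f=8) a[fast]=8≠0 swap→a[4]=8 → slow++,fast++
(s=5,f=9) a[fast]=0 → fast++
(s=5,f=10) a[fast]=0 → fast++
(s=5,f=11) a[fast]=0 → fast++
(s=5,f=12) a[fast]=0 → fast++
(s=5,f=13) a[fast]=0 → fast++
(s=5,f=14) a[fast]=0 → fast++
(s=5,f=15) a[fast]=0 → fast++
(s=5,f=16) a[fast]=1≠0 swap→a[5]=1 → slow++,fast++
(s=6,f=17) a[fast]=0 → fast++
(s=6,f=18) a[fast]=1≠0 swap→a[6]=1 → slow++,fast++
(s=7,f=19) a[fast]=0 → fast++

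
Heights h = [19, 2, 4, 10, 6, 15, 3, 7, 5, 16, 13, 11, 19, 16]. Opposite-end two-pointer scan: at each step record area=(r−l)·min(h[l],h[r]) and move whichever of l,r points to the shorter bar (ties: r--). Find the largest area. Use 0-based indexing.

max area = 228

l=0 r=13: min(19,16)*13=208 best=208 *, r--
l=0 r=12: min(19,19)*12=228 best=228 *, r--
l=0 r=11: min(19,11)*11=121 best=228, r--
l=0 r=10: min(19,13)*10=130 best=228, r--
l=0 r=9: min(19,16)*9=144 best=228, r--
l=0 r=8: min(19,5)*8=40 best=228, r--
l=0 r=7: min(19,7)*7=49 best=228, r--
l=0 r=6: min(19,3)*6=18 best=228, r--
l=0 r=5: min(19,15)*5=75 best=228, r--
l=0 r=4: min(19,6)*4=24 best=228, r--
l=0 r=3: min(19,10)*3=30 best=228, r--
l=0 r=2: min(19,4)*2=8 best=228, r--
l=0 r=1: min(19,2)*1=2 best=228, r--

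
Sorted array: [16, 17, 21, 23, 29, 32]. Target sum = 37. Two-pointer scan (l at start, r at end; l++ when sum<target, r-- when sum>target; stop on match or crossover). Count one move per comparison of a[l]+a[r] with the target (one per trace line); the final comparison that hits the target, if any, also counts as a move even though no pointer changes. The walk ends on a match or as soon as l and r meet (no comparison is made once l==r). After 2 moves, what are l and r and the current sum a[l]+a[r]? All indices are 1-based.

l=1 r=6: 16+32=48 >37, r--
l=1 r=5: 16+29=45 >37, r--

l=1, r=4, sum=39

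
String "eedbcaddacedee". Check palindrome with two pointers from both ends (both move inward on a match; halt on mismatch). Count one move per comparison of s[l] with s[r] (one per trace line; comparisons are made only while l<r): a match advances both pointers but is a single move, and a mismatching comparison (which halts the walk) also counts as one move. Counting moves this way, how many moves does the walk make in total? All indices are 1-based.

4 moves

[1,14] 'e'=='e' → l++,r--
[2,13] 'e'=='e' → l++,r--
[3,12] 'd'=='d' → l++,r--
[4,11] 'b'!='e' → stop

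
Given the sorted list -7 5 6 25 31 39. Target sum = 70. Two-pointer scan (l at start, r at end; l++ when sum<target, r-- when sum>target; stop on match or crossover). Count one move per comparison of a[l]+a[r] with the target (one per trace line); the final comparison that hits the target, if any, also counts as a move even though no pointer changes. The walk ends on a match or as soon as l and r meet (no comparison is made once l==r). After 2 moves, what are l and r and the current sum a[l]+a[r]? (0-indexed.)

l=0 r=5: -7+39=32 <70, l++
l=1 r=5: 5+39=44 <70, l++

l=2, r=5, sum=45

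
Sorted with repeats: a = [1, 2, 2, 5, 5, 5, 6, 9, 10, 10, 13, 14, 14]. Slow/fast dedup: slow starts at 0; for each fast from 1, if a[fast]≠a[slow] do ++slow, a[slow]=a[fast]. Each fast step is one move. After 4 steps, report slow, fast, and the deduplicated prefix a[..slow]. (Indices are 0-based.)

(s=0,f=1) a[fast]=2≠a[slow]=1 write a[1]=2 → slow++,fast++
(s=1,f=2) a[fast]=2=a[slow] dup → fast++
(s=1,f=3) a[fast]=5≠a[slow]=2 write a[2]=5 → slow++,fast++
(s=2,f=4) a[fast]=5=a[slow] dup → fast++

slow=2, fast=5, prefix=[1, 2, 5]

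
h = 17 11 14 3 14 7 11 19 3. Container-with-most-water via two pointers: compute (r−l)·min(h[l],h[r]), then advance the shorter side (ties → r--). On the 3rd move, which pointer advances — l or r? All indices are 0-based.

l

[0,8] min(17,3)*8=24 best=24 * → r--
[0,7] min(17,19)*7=119 best=119 * → l++
[1,7] min(11,19)*6=66 best=119 → l++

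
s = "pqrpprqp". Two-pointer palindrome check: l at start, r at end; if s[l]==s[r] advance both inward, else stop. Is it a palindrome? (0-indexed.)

palindrome

[0,7] 'p'=='p' → l++,r--
[1,6] 'q'=='q' → l++,r--
[2,5] 'r'=='r' → l++,r--
[3,4] 'p'=='p' → l++,r--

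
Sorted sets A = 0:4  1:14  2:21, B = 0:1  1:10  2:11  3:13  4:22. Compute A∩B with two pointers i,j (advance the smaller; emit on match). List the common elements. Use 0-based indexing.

intersection = []

i=0 j=0: 4>1, j++
i=0 j=1: 4<10, i++
i=1 j=1: 14>10, j++
i=1 j=2: 14>11, j++
i=1 j=3: 14>13, j++
i=1 j=4: 14<22, i++
i=2 j=4: 21<22, i++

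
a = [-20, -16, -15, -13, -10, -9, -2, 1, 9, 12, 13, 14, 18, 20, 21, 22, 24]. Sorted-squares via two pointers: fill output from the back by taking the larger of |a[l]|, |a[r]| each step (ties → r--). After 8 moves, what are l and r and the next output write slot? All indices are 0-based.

l=3, r=11, next write slot=8

l=0 r=16: |-20|<=|24| out[16]=576, r--
l=0 r=15: |-20|<=|22| out[15]=484, r--
l=0 r=14: |-20|<=|21| out[14]=441, r--
l=0 r=13: |-20|<=|20| out[13]=400, r--
l=0 r=12: |-20|>|18| out[12]=400, l++
l=1 r=12: |-16|<=|18| out[11]=324, r--
l=1 r=11: |-16|>|14| out[10]=256, l++
l=2 r=11: |-15|>|14| out[9]=225, l++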